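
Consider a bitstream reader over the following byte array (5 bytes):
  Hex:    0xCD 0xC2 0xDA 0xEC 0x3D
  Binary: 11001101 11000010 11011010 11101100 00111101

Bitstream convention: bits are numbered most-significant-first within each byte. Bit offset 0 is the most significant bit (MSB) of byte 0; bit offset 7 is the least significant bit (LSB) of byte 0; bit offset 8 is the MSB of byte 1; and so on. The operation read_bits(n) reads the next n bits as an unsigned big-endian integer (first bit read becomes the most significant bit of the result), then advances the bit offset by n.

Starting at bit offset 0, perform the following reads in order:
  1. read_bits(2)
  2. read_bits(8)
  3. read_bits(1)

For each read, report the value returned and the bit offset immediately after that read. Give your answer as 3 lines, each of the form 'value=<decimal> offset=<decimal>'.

Read 1: bits[0:2] width=2 -> value=3 (bin 11); offset now 2 = byte 0 bit 2; 38 bits remain
Read 2: bits[2:10] width=8 -> value=55 (bin 00110111); offset now 10 = byte 1 bit 2; 30 bits remain
Read 3: bits[10:11] width=1 -> value=0 (bin 0); offset now 11 = byte 1 bit 3; 29 bits remain

Answer: value=3 offset=2
value=55 offset=10
value=0 offset=11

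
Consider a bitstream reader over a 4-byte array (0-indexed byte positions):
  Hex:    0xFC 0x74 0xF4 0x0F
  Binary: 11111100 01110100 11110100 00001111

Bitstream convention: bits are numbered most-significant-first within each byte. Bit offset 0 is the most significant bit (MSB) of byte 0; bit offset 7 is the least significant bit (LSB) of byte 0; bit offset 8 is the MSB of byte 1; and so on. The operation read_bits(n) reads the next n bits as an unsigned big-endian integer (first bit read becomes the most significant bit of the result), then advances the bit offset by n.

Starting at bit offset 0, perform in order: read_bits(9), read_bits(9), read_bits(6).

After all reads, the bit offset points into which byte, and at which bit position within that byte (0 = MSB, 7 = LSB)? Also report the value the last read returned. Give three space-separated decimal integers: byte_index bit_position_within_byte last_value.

Read 1: bits[0:9] width=9 -> value=504 (bin 111111000); offset now 9 = byte 1 bit 1; 23 bits remain
Read 2: bits[9:18] width=9 -> value=467 (bin 111010011); offset now 18 = byte 2 bit 2; 14 bits remain
Read 3: bits[18:24] width=6 -> value=52 (bin 110100); offset now 24 = byte 3 bit 0; 8 bits remain

Answer: 3 0 52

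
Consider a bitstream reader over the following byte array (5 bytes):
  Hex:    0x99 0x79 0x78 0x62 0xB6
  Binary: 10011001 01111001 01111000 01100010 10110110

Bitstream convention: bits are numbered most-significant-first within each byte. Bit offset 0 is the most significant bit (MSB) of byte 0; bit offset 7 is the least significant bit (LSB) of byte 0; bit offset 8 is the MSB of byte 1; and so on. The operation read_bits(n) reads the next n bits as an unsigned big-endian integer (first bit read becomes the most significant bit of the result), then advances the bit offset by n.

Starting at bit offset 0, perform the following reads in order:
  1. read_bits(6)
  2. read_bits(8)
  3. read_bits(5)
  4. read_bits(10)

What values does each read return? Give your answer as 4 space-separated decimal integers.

Read 1: bits[0:6] width=6 -> value=38 (bin 100110); offset now 6 = byte 0 bit 6; 34 bits remain
Read 2: bits[6:14] width=8 -> value=94 (bin 01011110); offset now 14 = byte 1 bit 6; 26 bits remain
Read 3: bits[14:19] width=5 -> value=11 (bin 01011); offset now 19 = byte 2 bit 3; 21 bits remain
Read 4: bits[19:29] width=10 -> value=780 (bin 1100001100); offset now 29 = byte 3 bit 5; 11 bits remain

Answer: 38 94 11 780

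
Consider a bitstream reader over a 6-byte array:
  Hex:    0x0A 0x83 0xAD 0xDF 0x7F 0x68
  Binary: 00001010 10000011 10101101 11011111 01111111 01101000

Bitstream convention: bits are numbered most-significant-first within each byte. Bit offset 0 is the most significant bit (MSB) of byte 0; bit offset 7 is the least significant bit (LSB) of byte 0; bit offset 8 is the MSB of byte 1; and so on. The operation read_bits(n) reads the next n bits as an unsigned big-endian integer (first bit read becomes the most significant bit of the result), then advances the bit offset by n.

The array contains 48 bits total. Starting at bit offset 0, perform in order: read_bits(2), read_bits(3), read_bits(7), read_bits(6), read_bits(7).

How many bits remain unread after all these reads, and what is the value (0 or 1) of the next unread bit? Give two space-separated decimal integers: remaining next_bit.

Answer: 23 1

Derivation:
Read 1: bits[0:2] width=2 -> value=0 (bin 00); offset now 2 = byte 0 bit 2; 46 bits remain
Read 2: bits[2:5] width=3 -> value=1 (bin 001); offset now 5 = byte 0 bit 5; 43 bits remain
Read 3: bits[5:12] width=7 -> value=40 (bin 0101000); offset now 12 = byte 1 bit 4; 36 bits remain
Read 4: bits[12:18] width=6 -> value=14 (bin 001110); offset now 18 = byte 2 bit 2; 30 bits remain
Read 5: bits[18:25] width=7 -> value=91 (bin 1011011); offset now 25 = byte 3 bit 1; 23 bits remain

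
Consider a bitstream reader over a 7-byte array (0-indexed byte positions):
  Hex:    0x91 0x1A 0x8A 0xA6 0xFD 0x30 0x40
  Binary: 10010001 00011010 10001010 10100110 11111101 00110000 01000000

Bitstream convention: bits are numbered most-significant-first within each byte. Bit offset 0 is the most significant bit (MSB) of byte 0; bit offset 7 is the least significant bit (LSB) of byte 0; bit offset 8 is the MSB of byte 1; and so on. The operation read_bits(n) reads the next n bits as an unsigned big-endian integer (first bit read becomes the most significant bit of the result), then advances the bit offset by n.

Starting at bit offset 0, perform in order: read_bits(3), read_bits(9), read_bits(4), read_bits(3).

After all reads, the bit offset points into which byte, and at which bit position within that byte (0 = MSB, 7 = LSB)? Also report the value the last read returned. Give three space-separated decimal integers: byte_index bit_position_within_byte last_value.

Read 1: bits[0:3] width=3 -> value=4 (bin 100); offset now 3 = byte 0 bit 3; 53 bits remain
Read 2: bits[3:12] width=9 -> value=273 (bin 100010001); offset now 12 = byte 1 bit 4; 44 bits remain
Read 3: bits[12:16] width=4 -> value=10 (bin 1010); offset now 16 = byte 2 bit 0; 40 bits remain
Read 4: bits[16:19] width=3 -> value=4 (bin 100); offset now 19 = byte 2 bit 3; 37 bits remain

Answer: 2 3 4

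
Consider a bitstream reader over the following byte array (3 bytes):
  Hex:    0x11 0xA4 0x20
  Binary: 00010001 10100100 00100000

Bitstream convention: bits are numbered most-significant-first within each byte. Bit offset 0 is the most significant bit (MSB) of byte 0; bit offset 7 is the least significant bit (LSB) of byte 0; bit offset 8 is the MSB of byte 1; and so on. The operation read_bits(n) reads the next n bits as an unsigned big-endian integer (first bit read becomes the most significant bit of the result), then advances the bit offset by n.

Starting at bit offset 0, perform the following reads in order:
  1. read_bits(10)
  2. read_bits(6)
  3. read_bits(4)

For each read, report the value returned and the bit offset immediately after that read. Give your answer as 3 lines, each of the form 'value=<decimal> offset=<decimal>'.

Answer: value=70 offset=10
value=36 offset=16
value=2 offset=20

Derivation:
Read 1: bits[0:10] width=10 -> value=70 (bin 0001000110); offset now 10 = byte 1 bit 2; 14 bits remain
Read 2: bits[10:16] width=6 -> value=36 (bin 100100); offset now 16 = byte 2 bit 0; 8 bits remain
Read 3: bits[16:20] width=4 -> value=2 (bin 0010); offset now 20 = byte 2 bit 4; 4 bits remain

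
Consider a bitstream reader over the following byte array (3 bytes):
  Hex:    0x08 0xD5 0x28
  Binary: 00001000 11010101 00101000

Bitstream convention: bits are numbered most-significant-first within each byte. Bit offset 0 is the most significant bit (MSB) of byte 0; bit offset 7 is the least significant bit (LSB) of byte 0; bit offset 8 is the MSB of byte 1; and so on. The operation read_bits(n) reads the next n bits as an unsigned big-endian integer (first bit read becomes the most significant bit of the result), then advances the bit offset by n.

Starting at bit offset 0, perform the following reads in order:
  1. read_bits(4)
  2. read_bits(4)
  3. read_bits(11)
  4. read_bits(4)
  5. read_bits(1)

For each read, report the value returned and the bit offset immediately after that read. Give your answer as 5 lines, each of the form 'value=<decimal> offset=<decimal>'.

Answer: value=0 offset=4
value=8 offset=8
value=1705 offset=19
value=4 offset=23
value=0 offset=24

Derivation:
Read 1: bits[0:4] width=4 -> value=0 (bin 0000); offset now 4 = byte 0 bit 4; 20 bits remain
Read 2: bits[4:8] width=4 -> value=8 (bin 1000); offset now 8 = byte 1 bit 0; 16 bits remain
Read 3: bits[8:19] width=11 -> value=1705 (bin 11010101001); offset now 19 = byte 2 bit 3; 5 bits remain
Read 4: bits[19:23] width=4 -> value=4 (bin 0100); offset now 23 = byte 2 bit 7; 1 bits remain
Read 5: bits[23:24] width=1 -> value=0 (bin 0); offset now 24 = byte 3 bit 0; 0 bits remain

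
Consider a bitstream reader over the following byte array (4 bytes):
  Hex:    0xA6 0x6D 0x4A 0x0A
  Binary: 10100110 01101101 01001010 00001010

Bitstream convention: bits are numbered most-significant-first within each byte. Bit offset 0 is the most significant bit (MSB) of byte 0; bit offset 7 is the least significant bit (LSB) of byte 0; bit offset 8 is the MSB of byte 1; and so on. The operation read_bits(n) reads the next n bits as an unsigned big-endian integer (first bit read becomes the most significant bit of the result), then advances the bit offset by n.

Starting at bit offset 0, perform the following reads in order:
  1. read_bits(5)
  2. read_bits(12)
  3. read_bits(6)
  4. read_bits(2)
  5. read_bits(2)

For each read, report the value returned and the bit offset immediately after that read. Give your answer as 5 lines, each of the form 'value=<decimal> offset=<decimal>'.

Read 1: bits[0:5] width=5 -> value=20 (bin 10100); offset now 5 = byte 0 bit 5; 27 bits remain
Read 2: bits[5:17] width=12 -> value=3290 (bin 110011011010); offset now 17 = byte 2 bit 1; 15 bits remain
Read 3: bits[17:23] width=6 -> value=37 (bin 100101); offset now 23 = byte 2 bit 7; 9 bits remain
Read 4: bits[23:25] width=2 -> value=0 (bin 00); offset now 25 = byte 3 bit 1; 7 bits remain
Read 5: bits[25:27] width=2 -> value=0 (bin 00); offset now 27 = byte 3 bit 3; 5 bits remain

Answer: value=20 offset=5
value=3290 offset=17
value=37 offset=23
value=0 offset=25
value=0 offset=27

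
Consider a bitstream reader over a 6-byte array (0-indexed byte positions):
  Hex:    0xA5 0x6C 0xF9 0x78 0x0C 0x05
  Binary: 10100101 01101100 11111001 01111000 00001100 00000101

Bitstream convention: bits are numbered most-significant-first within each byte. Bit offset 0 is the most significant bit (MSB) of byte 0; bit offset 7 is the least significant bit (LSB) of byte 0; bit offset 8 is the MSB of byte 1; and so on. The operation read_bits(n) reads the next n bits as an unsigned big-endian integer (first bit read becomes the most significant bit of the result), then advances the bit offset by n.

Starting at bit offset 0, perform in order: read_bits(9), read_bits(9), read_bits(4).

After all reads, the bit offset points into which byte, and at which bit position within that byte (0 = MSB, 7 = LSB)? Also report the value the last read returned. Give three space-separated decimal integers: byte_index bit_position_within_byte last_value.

Read 1: bits[0:9] width=9 -> value=330 (bin 101001010); offset now 9 = byte 1 bit 1; 39 bits remain
Read 2: bits[9:18] width=9 -> value=435 (bin 110110011); offset now 18 = byte 2 bit 2; 30 bits remain
Read 3: bits[18:22] width=4 -> value=14 (bin 1110); offset now 22 = byte 2 bit 6; 26 bits remain

Answer: 2 6 14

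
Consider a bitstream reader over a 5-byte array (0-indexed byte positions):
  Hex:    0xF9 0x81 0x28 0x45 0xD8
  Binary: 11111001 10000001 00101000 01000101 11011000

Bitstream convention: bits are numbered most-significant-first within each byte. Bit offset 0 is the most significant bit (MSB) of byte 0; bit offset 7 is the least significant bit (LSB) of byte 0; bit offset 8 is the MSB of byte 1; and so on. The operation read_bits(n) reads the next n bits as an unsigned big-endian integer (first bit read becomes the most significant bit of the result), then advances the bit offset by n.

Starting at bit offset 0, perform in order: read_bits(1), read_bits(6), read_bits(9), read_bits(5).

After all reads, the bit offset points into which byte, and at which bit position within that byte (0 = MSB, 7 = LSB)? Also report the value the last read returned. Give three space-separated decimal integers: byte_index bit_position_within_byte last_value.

Answer: 2 5 5

Derivation:
Read 1: bits[0:1] width=1 -> value=1 (bin 1); offset now 1 = byte 0 bit 1; 39 bits remain
Read 2: bits[1:7] width=6 -> value=60 (bin 111100); offset now 7 = byte 0 bit 7; 33 bits remain
Read 3: bits[7:16] width=9 -> value=385 (bin 110000001); offset now 16 = byte 2 bit 0; 24 bits remain
Read 4: bits[16:21] width=5 -> value=5 (bin 00101); offset now 21 = byte 2 bit 5; 19 bits remain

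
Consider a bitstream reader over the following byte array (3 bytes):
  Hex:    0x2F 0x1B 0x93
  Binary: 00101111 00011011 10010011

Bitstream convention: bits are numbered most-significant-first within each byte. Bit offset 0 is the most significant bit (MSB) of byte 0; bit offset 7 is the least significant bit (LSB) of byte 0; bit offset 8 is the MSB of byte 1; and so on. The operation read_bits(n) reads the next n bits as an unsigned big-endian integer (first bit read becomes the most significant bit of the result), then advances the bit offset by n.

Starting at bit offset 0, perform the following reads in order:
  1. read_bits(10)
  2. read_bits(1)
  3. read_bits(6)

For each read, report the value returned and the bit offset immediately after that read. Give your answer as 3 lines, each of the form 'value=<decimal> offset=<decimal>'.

Answer: value=188 offset=10
value=0 offset=11
value=55 offset=17

Derivation:
Read 1: bits[0:10] width=10 -> value=188 (bin 0010111100); offset now 10 = byte 1 bit 2; 14 bits remain
Read 2: bits[10:11] width=1 -> value=0 (bin 0); offset now 11 = byte 1 bit 3; 13 bits remain
Read 3: bits[11:17] width=6 -> value=55 (bin 110111); offset now 17 = byte 2 bit 1; 7 bits remain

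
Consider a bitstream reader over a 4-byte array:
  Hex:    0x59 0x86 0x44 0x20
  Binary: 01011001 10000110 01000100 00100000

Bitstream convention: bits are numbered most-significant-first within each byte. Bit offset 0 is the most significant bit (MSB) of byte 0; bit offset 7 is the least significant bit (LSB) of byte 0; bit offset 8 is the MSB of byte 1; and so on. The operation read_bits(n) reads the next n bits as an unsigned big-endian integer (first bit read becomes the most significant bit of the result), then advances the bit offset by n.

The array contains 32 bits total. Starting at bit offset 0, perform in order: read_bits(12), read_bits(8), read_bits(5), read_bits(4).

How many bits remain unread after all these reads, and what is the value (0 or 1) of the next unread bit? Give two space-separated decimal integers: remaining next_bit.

Answer: 3 0

Derivation:
Read 1: bits[0:12] width=12 -> value=1432 (bin 010110011000); offset now 12 = byte 1 bit 4; 20 bits remain
Read 2: bits[12:20] width=8 -> value=100 (bin 01100100); offset now 20 = byte 2 bit 4; 12 bits remain
Read 3: bits[20:25] width=5 -> value=8 (bin 01000); offset now 25 = byte 3 bit 1; 7 bits remain
Read 4: bits[25:29] width=4 -> value=4 (bin 0100); offset now 29 = byte 3 bit 5; 3 bits remain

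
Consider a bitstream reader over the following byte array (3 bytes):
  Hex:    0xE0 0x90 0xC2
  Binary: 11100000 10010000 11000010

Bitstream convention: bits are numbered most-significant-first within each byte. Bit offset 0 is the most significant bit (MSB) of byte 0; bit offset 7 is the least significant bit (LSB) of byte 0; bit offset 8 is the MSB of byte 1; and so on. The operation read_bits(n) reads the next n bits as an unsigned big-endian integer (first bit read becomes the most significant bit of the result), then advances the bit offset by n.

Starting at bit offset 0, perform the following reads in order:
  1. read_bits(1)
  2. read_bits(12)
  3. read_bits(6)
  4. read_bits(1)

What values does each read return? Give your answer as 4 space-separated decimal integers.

Read 1: bits[0:1] width=1 -> value=1 (bin 1); offset now 1 = byte 0 bit 1; 23 bits remain
Read 2: bits[1:13] width=12 -> value=3090 (bin 110000010010); offset now 13 = byte 1 bit 5; 11 bits remain
Read 3: bits[13:19] width=6 -> value=6 (bin 000110); offset now 19 = byte 2 bit 3; 5 bits remain
Read 4: bits[19:20] width=1 -> value=0 (bin 0); offset now 20 = byte 2 bit 4; 4 bits remain

Answer: 1 3090 6 0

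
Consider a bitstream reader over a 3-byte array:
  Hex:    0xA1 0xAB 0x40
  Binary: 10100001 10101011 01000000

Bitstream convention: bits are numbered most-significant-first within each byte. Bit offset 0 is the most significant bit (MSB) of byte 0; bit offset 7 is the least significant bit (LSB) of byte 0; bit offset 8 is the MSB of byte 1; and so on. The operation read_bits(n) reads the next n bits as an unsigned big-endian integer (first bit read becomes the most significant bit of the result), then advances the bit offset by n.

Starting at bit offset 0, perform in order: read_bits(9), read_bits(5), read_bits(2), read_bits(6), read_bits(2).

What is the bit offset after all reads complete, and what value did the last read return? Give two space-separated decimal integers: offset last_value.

Read 1: bits[0:9] width=9 -> value=323 (bin 101000011); offset now 9 = byte 1 bit 1; 15 bits remain
Read 2: bits[9:14] width=5 -> value=10 (bin 01010); offset now 14 = byte 1 bit 6; 10 bits remain
Read 3: bits[14:16] width=2 -> value=3 (bin 11); offset now 16 = byte 2 bit 0; 8 bits remain
Read 4: bits[16:22] width=6 -> value=16 (bin 010000); offset now 22 = byte 2 bit 6; 2 bits remain
Read 5: bits[22:24] width=2 -> value=0 (bin 00); offset now 24 = byte 3 bit 0; 0 bits remain

Answer: 24 0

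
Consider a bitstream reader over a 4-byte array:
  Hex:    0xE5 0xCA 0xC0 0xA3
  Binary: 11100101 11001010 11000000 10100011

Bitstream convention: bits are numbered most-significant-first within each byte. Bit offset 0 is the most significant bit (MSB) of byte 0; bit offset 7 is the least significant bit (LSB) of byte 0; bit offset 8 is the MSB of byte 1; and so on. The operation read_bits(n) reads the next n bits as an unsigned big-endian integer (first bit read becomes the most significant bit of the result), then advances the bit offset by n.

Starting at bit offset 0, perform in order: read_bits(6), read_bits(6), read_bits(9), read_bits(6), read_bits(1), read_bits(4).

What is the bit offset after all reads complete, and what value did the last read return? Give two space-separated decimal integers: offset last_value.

Answer: 32 3

Derivation:
Read 1: bits[0:6] width=6 -> value=57 (bin 111001); offset now 6 = byte 0 bit 6; 26 bits remain
Read 2: bits[6:12] width=6 -> value=28 (bin 011100); offset now 12 = byte 1 bit 4; 20 bits remain
Read 3: bits[12:21] width=9 -> value=344 (bin 101011000); offset now 21 = byte 2 bit 5; 11 bits remain
Read 4: bits[21:27] width=6 -> value=5 (bin 000101); offset now 27 = byte 3 bit 3; 5 bits remain
Read 5: bits[27:28] width=1 -> value=0 (bin 0); offset now 28 = byte 3 bit 4; 4 bits remain
Read 6: bits[28:32] width=4 -> value=3 (bin 0011); offset now 32 = byte 4 bit 0; 0 bits remain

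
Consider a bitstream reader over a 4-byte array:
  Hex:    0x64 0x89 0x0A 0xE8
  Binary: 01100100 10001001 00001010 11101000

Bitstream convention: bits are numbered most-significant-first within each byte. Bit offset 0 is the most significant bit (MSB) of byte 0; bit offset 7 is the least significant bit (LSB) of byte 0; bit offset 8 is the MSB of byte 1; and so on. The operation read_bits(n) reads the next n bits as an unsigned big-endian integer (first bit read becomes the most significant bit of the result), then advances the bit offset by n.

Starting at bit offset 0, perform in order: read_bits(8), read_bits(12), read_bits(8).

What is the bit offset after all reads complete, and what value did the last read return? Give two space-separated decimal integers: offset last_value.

Answer: 28 174

Derivation:
Read 1: bits[0:8] width=8 -> value=100 (bin 01100100); offset now 8 = byte 1 bit 0; 24 bits remain
Read 2: bits[8:20] width=12 -> value=2192 (bin 100010010000); offset now 20 = byte 2 bit 4; 12 bits remain
Read 3: bits[20:28] width=8 -> value=174 (bin 10101110); offset now 28 = byte 3 bit 4; 4 bits remain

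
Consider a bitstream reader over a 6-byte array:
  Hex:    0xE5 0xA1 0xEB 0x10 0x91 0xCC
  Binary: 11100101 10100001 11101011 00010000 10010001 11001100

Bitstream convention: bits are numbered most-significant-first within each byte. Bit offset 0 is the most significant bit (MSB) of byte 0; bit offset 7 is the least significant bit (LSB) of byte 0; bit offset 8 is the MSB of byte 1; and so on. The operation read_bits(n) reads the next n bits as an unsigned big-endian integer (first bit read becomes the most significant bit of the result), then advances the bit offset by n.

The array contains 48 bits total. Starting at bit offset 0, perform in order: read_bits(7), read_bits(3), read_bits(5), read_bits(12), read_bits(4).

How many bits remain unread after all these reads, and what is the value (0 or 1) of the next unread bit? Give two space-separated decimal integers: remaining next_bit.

Answer: 17 0

Derivation:
Read 1: bits[0:7] width=7 -> value=114 (bin 1110010); offset now 7 = byte 0 bit 7; 41 bits remain
Read 2: bits[7:10] width=3 -> value=6 (bin 110); offset now 10 = byte 1 bit 2; 38 bits remain
Read 3: bits[10:15] width=5 -> value=16 (bin 10000); offset now 15 = byte 1 bit 7; 33 bits remain
Read 4: bits[15:27] width=12 -> value=3928 (bin 111101011000); offset now 27 = byte 3 bit 3; 21 bits remain
Read 5: bits[27:31] width=4 -> value=8 (bin 1000); offset now 31 = byte 3 bit 7; 17 bits remain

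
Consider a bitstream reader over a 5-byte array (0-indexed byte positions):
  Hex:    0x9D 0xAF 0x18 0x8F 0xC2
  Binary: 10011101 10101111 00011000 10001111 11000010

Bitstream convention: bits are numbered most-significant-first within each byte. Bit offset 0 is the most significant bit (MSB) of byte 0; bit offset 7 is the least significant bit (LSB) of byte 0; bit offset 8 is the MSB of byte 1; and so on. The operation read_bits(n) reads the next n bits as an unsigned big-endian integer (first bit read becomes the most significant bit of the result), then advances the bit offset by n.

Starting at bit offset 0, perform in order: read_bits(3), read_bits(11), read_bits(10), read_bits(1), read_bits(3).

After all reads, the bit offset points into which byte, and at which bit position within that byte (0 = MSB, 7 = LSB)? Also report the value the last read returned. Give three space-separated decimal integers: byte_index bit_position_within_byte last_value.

Read 1: bits[0:3] width=3 -> value=4 (bin 100); offset now 3 = byte 0 bit 3; 37 bits remain
Read 2: bits[3:14] width=11 -> value=1899 (bin 11101101011); offset now 14 = byte 1 bit 6; 26 bits remain
Read 3: bits[14:24] width=10 -> value=792 (bin 1100011000); offset now 24 = byte 3 bit 0; 16 bits remain
Read 4: bits[24:25] width=1 -> value=1 (bin 1); offset now 25 = byte 3 bit 1; 15 bits remain
Read 5: bits[25:28] width=3 -> value=0 (bin 000); offset now 28 = byte 3 bit 4; 12 bits remain

Answer: 3 4 0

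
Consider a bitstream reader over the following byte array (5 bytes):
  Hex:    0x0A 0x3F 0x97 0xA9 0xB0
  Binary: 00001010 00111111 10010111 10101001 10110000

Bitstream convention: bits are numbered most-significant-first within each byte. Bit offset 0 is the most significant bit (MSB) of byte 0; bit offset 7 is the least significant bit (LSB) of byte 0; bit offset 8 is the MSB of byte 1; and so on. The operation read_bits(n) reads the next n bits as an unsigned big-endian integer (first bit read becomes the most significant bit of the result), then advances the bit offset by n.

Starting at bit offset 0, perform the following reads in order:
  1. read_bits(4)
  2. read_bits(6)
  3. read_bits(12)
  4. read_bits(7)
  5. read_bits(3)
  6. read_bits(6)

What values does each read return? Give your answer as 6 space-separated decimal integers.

Answer: 0 40 4069 117 1 44

Derivation:
Read 1: bits[0:4] width=4 -> value=0 (bin 0000); offset now 4 = byte 0 bit 4; 36 bits remain
Read 2: bits[4:10] width=6 -> value=40 (bin 101000); offset now 10 = byte 1 bit 2; 30 bits remain
Read 3: bits[10:22] width=12 -> value=4069 (bin 111111100101); offset now 22 = byte 2 bit 6; 18 bits remain
Read 4: bits[22:29] width=7 -> value=117 (bin 1110101); offset now 29 = byte 3 bit 5; 11 bits remain
Read 5: bits[29:32] width=3 -> value=1 (bin 001); offset now 32 = byte 4 bit 0; 8 bits remain
Read 6: bits[32:38] width=6 -> value=44 (bin 101100); offset now 38 = byte 4 bit 6; 2 bits remain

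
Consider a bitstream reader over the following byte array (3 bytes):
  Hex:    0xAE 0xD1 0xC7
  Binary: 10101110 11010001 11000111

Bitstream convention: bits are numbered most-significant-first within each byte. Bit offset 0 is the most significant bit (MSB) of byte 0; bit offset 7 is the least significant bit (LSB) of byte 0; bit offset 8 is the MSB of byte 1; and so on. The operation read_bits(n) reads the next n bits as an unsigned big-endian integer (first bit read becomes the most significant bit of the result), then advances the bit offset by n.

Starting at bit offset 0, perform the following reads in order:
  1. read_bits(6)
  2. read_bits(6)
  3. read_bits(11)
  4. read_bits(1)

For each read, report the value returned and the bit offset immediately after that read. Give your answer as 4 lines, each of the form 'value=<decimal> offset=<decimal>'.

Read 1: bits[0:6] width=6 -> value=43 (bin 101011); offset now 6 = byte 0 bit 6; 18 bits remain
Read 2: bits[6:12] width=6 -> value=45 (bin 101101); offset now 12 = byte 1 bit 4; 12 bits remain
Read 3: bits[12:23] width=11 -> value=227 (bin 00011100011); offset now 23 = byte 2 bit 7; 1 bits remain
Read 4: bits[23:24] width=1 -> value=1 (bin 1); offset now 24 = byte 3 bit 0; 0 bits remain

Answer: value=43 offset=6
value=45 offset=12
value=227 offset=23
value=1 offset=24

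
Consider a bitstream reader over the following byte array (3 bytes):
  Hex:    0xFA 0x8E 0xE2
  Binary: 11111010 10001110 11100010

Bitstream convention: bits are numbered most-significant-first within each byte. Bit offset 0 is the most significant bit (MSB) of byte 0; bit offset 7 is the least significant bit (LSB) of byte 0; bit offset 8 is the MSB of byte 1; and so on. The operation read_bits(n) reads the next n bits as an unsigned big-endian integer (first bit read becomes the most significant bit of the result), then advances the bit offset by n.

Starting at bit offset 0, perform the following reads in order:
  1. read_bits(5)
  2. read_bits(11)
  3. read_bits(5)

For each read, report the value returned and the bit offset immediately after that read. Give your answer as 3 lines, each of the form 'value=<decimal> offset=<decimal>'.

Answer: value=31 offset=5
value=654 offset=16
value=28 offset=21

Derivation:
Read 1: bits[0:5] width=5 -> value=31 (bin 11111); offset now 5 = byte 0 bit 5; 19 bits remain
Read 2: bits[5:16] width=11 -> value=654 (bin 01010001110); offset now 16 = byte 2 bit 0; 8 bits remain
Read 3: bits[16:21] width=5 -> value=28 (bin 11100); offset now 21 = byte 2 bit 5; 3 bits remain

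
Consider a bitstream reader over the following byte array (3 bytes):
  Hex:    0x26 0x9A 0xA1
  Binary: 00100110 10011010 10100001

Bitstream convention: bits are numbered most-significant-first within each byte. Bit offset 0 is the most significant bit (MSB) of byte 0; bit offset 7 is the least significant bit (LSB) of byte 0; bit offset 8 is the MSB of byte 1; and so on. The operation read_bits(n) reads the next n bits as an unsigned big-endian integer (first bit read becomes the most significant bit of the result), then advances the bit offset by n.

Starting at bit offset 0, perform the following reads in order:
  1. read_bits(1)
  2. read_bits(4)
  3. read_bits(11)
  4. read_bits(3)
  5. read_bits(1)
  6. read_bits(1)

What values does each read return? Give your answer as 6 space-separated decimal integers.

Answer: 0 4 1690 5 0 0

Derivation:
Read 1: bits[0:1] width=1 -> value=0 (bin 0); offset now 1 = byte 0 bit 1; 23 bits remain
Read 2: bits[1:5] width=4 -> value=4 (bin 0100); offset now 5 = byte 0 bit 5; 19 bits remain
Read 3: bits[5:16] width=11 -> value=1690 (bin 11010011010); offset now 16 = byte 2 bit 0; 8 bits remain
Read 4: bits[16:19] width=3 -> value=5 (bin 101); offset now 19 = byte 2 bit 3; 5 bits remain
Read 5: bits[19:20] width=1 -> value=0 (bin 0); offset now 20 = byte 2 bit 4; 4 bits remain
Read 6: bits[20:21] width=1 -> value=0 (bin 0); offset now 21 = byte 2 bit 5; 3 bits remain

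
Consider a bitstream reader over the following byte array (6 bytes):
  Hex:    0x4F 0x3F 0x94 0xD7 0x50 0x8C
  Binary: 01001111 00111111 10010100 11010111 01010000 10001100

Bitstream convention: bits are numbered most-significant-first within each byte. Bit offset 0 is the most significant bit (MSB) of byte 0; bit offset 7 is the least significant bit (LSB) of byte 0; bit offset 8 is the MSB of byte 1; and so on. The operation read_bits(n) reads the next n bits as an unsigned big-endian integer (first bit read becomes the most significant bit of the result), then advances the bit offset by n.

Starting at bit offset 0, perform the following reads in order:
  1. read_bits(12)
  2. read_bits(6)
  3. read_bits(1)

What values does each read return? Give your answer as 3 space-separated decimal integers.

Read 1: bits[0:12] width=12 -> value=1267 (bin 010011110011); offset now 12 = byte 1 bit 4; 36 bits remain
Read 2: bits[12:18] width=6 -> value=62 (bin 111110); offset now 18 = byte 2 bit 2; 30 bits remain
Read 3: bits[18:19] width=1 -> value=0 (bin 0); offset now 19 = byte 2 bit 3; 29 bits remain

Answer: 1267 62 0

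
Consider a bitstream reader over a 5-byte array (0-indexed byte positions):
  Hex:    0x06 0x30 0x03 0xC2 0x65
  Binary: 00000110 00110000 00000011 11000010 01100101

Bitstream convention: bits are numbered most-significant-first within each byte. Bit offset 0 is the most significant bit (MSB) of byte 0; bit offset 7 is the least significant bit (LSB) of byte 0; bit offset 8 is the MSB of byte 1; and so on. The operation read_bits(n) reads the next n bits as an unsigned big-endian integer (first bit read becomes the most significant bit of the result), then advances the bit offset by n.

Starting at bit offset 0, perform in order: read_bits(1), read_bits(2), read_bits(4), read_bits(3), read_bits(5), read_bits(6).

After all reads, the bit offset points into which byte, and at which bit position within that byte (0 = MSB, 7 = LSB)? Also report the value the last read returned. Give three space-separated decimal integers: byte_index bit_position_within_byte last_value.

Answer: 2 5 0

Derivation:
Read 1: bits[0:1] width=1 -> value=0 (bin 0); offset now 1 = byte 0 bit 1; 39 bits remain
Read 2: bits[1:3] width=2 -> value=0 (bin 00); offset now 3 = byte 0 bit 3; 37 bits remain
Read 3: bits[3:7] width=4 -> value=3 (bin 0011); offset now 7 = byte 0 bit 7; 33 bits remain
Read 4: bits[7:10] width=3 -> value=0 (bin 000); offset now 10 = byte 1 bit 2; 30 bits remain
Read 5: bits[10:15] width=5 -> value=24 (bin 11000); offset now 15 = byte 1 bit 7; 25 bits remain
Read 6: bits[15:21] width=6 -> value=0 (bin 000000); offset now 21 = byte 2 bit 5; 19 bits remain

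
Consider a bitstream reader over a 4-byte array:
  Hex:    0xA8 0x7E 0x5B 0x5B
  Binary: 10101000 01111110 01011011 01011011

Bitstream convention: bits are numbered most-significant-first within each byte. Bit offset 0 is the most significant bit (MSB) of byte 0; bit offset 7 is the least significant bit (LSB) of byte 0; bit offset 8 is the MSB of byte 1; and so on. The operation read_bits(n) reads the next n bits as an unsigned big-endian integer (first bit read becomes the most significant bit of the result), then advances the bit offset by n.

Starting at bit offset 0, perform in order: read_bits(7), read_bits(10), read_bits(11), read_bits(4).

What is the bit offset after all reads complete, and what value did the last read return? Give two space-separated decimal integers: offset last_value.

Answer: 32 11

Derivation:
Read 1: bits[0:7] width=7 -> value=84 (bin 1010100); offset now 7 = byte 0 bit 7; 25 bits remain
Read 2: bits[7:17] width=10 -> value=252 (bin 0011111100); offset now 17 = byte 2 bit 1; 15 bits remain
Read 3: bits[17:28] width=11 -> value=1461 (bin 10110110101); offset now 28 = byte 3 bit 4; 4 bits remain
Read 4: bits[28:32] width=4 -> value=11 (bin 1011); offset now 32 = byte 4 bit 0; 0 bits remain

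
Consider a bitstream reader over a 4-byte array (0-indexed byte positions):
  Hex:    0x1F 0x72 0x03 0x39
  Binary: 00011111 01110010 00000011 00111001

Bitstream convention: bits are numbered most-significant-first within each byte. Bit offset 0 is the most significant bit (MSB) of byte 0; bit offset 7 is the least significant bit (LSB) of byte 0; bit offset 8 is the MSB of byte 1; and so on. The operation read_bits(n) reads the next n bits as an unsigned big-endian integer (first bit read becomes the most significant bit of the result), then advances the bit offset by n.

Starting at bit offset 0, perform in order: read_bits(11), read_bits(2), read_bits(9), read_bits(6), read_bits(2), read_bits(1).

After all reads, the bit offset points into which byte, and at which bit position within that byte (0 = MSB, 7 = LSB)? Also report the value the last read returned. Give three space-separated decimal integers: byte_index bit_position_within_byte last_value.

Read 1: bits[0:11] width=11 -> value=251 (bin 00011111011); offset now 11 = byte 1 bit 3; 21 bits remain
Read 2: bits[11:13] width=2 -> value=2 (bin 10); offset now 13 = byte 1 bit 5; 19 bits remain
Read 3: bits[13:22] width=9 -> value=128 (bin 010000000); offset now 22 = byte 2 bit 6; 10 bits remain
Read 4: bits[22:28] width=6 -> value=51 (bin 110011); offset now 28 = byte 3 bit 4; 4 bits remain
Read 5: bits[28:30] width=2 -> value=2 (bin 10); offset now 30 = byte 3 bit 6; 2 bits remain
Read 6: bits[30:31] width=1 -> value=0 (bin 0); offset now 31 = byte 3 bit 7; 1 bits remain

Answer: 3 7 0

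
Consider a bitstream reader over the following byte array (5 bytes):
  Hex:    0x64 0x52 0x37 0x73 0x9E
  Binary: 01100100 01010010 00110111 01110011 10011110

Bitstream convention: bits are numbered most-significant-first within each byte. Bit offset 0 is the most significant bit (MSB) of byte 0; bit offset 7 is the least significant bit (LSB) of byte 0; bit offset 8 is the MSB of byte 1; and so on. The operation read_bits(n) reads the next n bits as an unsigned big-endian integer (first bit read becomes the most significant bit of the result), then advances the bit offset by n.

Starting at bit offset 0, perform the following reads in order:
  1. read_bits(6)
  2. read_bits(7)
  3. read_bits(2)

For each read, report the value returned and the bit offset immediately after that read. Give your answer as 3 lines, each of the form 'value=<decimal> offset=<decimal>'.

Answer: value=25 offset=6
value=10 offset=13
value=1 offset=15

Derivation:
Read 1: bits[0:6] width=6 -> value=25 (bin 011001); offset now 6 = byte 0 bit 6; 34 bits remain
Read 2: bits[6:13] width=7 -> value=10 (bin 0001010); offset now 13 = byte 1 bit 5; 27 bits remain
Read 3: bits[13:15] width=2 -> value=1 (bin 01); offset now 15 = byte 1 bit 7; 25 bits remain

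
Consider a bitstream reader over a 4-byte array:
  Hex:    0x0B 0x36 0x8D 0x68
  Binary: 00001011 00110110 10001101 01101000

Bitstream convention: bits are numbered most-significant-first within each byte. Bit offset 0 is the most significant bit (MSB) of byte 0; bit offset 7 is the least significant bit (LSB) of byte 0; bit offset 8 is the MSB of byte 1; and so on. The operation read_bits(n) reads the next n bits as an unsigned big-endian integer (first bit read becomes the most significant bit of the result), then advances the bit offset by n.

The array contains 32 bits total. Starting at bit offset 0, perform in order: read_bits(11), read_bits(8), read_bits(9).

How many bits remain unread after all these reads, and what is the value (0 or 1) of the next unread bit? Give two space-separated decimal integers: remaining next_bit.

Answer: 4 1

Derivation:
Read 1: bits[0:11] width=11 -> value=89 (bin 00001011001); offset now 11 = byte 1 bit 3; 21 bits remain
Read 2: bits[11:19] width=8 -> value=180 (bin 10110100); offset now 19 = byte 2 bit 3; 13 bits remain
Read 3: bits[19:28] width=9 -> value=214 (bin 011010110); offset now 28 = byte 3 bit 4; 4 bits remain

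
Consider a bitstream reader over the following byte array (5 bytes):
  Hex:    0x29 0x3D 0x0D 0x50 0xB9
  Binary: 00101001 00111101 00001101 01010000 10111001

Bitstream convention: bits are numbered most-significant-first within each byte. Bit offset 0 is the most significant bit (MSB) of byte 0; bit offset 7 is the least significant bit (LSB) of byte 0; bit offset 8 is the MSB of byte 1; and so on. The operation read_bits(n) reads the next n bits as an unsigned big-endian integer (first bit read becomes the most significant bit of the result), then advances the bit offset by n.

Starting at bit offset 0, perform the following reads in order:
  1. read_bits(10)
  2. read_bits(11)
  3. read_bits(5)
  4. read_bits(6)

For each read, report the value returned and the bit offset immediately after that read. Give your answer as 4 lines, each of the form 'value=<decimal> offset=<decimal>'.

Read 1: bits[0:10] width=10 -> value=164 (bin 0010100100); offset now 10 = byte 1 bit 2; 30 bits remain
Read 2: bits[10:21] width=11 -> value=1953 (bin 11110100001); offset now 21 = byte 2 bit 5; 19 bits remain
Read 3: bits[21:26] width=5 -> value=21 (bin 10101); offset now 26 = byte 3 bit 2; 14 bits remain
Read 4: bits[26:32] width=6 -> value=16 (bin 010000); offset now 32 = byte 4 bit 0; 8 bits remain

Answer: value=164 offset=10
value=1953 offset=21
value=21 offset=26
value=16 offset=32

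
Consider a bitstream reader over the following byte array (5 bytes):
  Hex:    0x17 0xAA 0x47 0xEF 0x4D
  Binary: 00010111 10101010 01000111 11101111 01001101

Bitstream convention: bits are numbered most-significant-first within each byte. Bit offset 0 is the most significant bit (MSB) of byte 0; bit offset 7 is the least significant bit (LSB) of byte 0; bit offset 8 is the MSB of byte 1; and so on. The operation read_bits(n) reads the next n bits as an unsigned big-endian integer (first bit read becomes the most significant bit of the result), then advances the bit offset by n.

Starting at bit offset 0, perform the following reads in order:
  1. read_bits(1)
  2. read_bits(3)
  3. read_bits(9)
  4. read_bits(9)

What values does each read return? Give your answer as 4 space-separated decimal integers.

Read 1: bits[0:1] width=1 -> value=0 (bin 0); offset now 1 = byte 0 bit 1; 39 bits remain
Read 2: bits[1:4] width=3 -> value=1 (bin 001); offset now 4 = byte 0 bit 4; 36 bits remain
Read 3: bits[4:13] width=9 -> value=245 (bin 011110101); offset now 13 = byte 1 bit 5; 27 bits remain
Read 4: bits[13:22] width=9 -> value=145 (bin 010010001); offset now 22 = byte 2 bit 6; 18 bits remain

Answer: 0 1 245 145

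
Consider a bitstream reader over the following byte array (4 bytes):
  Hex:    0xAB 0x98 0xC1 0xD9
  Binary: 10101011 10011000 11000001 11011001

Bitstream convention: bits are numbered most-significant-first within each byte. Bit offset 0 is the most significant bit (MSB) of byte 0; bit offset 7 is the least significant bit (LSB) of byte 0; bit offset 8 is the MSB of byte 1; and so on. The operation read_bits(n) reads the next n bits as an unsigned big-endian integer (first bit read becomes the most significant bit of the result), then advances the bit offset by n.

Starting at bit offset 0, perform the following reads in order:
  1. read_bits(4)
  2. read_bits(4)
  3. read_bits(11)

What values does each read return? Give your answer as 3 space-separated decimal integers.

Read 1: bits[0:4] width=4 -> value=10 (bin 1010); offset now 4 = byte 0 bit 4; 28 bits remain
Read 2: bits[4:8] width=4 -> value=11 (bin 1011); offset now 8 = byte 1 bit 0; 24 bits remain
Read 3: bits[8:19] width=11 -> value=1222 (bin 10011000110); offset now 19 = byte 2 bit 3; 13 bits remain

Answer: 10 11 1222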